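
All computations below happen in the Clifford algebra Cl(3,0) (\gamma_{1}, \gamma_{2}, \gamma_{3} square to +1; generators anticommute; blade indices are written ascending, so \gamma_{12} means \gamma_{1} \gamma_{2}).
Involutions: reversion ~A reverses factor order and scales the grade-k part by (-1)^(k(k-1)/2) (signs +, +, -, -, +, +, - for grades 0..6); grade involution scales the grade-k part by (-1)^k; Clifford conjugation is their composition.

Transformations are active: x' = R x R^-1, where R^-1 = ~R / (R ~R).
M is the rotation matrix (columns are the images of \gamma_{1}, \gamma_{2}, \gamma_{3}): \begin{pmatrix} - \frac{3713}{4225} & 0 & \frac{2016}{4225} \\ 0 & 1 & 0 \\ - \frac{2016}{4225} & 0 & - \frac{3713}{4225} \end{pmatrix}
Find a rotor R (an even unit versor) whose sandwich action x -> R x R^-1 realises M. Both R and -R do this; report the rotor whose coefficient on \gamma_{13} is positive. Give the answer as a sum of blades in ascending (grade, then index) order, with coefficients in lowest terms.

Method: write R = a + b12*\gamma_{12} + b13*\gamma_{13} + b23*\gamma_{23} with a^2 + b12^2 + b13^2 + b23^2 = 1 (so R^-1 = ~R). Expanding the columns R e_j ~R gives tr M = 4a^2 - 1 and, from the antisymmetric part, M21 - M12 = -4a*b12, M13 - M31 = 4a*b13, M32 - M23 = -4a*b23.
Here tr M = -\frac{3201}{4225}, so a^2 = (1 + tr M)/4 = \frac{256}{4225} and a = ±\frac{16}{65}. Taking a = \frac{16}{65}: M21 - M12 = 0, M13 - M31 = \frac{4032}{4225}, M32 - M23 = 0, giving b12 = 0, b13 = \frac{63}{65}, b23 = 0, i.e. R = \frac{16}{65} + \frac{63}{65} \gamma_{13}.
Its \gamma_{13} coefficient is already positive.
Answer: \frac{16}{65} + \frac{63}{65} \gamma_{13}. Recall the cover is two-to-one: with M of trace -\frac{3201}{4225}, both preimages act alike, and the stated \gamma_{13} sign chooses the sheet.


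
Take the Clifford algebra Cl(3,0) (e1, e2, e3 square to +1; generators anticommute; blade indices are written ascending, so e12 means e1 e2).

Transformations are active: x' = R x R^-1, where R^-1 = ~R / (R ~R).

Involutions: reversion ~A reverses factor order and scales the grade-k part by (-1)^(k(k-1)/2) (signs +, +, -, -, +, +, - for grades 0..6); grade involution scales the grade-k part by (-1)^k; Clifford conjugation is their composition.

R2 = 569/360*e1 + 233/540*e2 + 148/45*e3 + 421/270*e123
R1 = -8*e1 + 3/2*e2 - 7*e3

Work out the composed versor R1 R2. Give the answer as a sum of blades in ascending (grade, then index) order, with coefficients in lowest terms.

Distribute over the terms of R1 (each basis-blade product reordered to ascending indices, repeated generators contracted through their squares):
(-8*e1) R2 = -569/45 - 466/135*e12 - 1184/45*e13 - 1684/135*e23
(3/2*e2) R2 = 233/360 - 569/240*e12 - 421/180*e13 + 74/15*e23
(-7*e3) R2 = -1036/45 - 2947/270*e12 + 3983/360*e13 + 1631/540*e23
Summing the partial products and collecting blades:
Answer: -12607/360 - 1339/80*e12 - 6331/360*e13 - 2441/540*e23


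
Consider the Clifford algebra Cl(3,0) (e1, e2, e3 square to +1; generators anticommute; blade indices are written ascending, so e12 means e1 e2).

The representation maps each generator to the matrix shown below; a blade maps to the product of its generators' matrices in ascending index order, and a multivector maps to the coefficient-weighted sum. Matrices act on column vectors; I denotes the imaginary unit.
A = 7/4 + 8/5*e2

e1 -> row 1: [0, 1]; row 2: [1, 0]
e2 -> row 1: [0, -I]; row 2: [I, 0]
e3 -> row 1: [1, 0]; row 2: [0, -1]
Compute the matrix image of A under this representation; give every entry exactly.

M = (7/4)*1 + (8/5)*rho(e2), summed entrywise (1 is the identity matrix):
Answer: row 1: [7/4, -8*I/5]; row 2: [8*I/5, 7/4]


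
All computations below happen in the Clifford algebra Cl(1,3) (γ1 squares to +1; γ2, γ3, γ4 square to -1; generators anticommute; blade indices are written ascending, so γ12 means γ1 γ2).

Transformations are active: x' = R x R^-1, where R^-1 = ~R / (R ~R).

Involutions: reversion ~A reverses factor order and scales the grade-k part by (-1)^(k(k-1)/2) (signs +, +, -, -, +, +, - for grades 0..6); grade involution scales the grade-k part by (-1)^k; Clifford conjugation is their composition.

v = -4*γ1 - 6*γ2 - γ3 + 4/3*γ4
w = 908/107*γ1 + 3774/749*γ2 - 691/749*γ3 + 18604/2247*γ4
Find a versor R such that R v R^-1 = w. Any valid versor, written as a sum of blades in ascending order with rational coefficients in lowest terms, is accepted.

Since q(v) = q(w) = -205/9, the sum R = v + w = 480/107*γ1 - 720/749*γ2 - 1440/749*γ3 + 7200/749*γ4 does the job whenever invertible.
Answer: 480/107*γ1 - 720/749*γ2 - 1440/749*γ3 + 7200/749*γ4


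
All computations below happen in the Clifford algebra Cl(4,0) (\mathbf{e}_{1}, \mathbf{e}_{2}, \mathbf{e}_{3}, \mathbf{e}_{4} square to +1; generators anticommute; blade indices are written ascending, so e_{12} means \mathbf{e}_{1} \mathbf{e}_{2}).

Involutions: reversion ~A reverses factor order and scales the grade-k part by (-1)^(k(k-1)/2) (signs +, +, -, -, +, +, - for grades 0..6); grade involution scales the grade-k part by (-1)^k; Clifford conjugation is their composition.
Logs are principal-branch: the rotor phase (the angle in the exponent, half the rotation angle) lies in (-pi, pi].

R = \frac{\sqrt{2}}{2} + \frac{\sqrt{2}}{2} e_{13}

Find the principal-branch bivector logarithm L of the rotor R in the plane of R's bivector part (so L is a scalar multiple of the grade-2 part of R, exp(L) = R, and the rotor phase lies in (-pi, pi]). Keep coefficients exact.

The scalar part of R is \frac{\sqrt{2}}{2}, and that scalar determines the rotor phase on the principal branch; recovering the unit plane as bivector-part over sine of the phase gives L = phase * plane.
Concretely: cos(phase) = \frac{\sqrt{2}}{2} gives phase = ±\frac{\pi}{4}, and since phase/sin(phase) is even the sign is immaterial: L = (phase/sin(phase)) * <R>_2 = (\frac{\sqrt{2} \pi}{4}) * <R>_2.
Answer: \frac{\pi}{4} e_{13}


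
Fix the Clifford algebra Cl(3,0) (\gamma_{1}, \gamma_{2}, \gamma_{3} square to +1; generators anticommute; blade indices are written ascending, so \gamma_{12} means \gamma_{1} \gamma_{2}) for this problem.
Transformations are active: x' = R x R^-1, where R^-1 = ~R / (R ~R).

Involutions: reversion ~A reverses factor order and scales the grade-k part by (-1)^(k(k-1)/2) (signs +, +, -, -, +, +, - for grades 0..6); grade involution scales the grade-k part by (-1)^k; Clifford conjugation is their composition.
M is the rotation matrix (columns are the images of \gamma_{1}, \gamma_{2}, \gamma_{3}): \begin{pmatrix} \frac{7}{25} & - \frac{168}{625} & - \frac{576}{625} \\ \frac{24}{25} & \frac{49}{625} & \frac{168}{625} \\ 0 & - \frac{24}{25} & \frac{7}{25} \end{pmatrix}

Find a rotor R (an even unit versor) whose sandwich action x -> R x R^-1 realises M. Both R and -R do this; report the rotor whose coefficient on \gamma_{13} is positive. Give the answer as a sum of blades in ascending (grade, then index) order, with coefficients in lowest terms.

Method: write R = a + b12*\gamma_{12} + b13*\gamma_{13} + b23*\gamma_{23} with a^2 + b12^2 + b13^2 + b23^2 = 1 (so R^-1 = ~R). Expanding the columns R e_j ~R gives tr M = 4a^2 - 1 and, from the antisymmetric part, M21 - M12 = -4a*b12, M13 - M31 = 4a*b13, M32 - M23 = -4a*b23.
Here tr M = \frac{399}{625}, so a^2 = (1 + tr M)/4 = \frac{256}{625} and a = ±\frac{16}{25}. Taking a = \frac{16}{25}: M21 - M12 = \frac{768}{625}, M13 - M31 = -\frac{576}{625}, M32 - M23 = -\frac{768}{625}, giving b12 = -\frac{12}{25}, b13 = -\frac{9}{25}, b23 = \frac{12}{25}, i.e. R = \frac{16}{25} - \frac{12}{25} \gamma_{12} - \frac{9}{25} \gamma_{13} + \frac{12}{25} \gamma_{23}.
Its \gamma_{13} coefficient is negative, so report the other preimage -R.
Answer: -\frac{16}{25} + \frac{12}{25} \gamma_{12} + \frac{9}{25} \gamma_{13} - \frac{12}{25} \gamma_{23}. Note: both R and -R realise this M (trace \frac{399}{625}); the covering map identifies them, and the \gamma_{13}-coefficient sign is the tie-breaker.


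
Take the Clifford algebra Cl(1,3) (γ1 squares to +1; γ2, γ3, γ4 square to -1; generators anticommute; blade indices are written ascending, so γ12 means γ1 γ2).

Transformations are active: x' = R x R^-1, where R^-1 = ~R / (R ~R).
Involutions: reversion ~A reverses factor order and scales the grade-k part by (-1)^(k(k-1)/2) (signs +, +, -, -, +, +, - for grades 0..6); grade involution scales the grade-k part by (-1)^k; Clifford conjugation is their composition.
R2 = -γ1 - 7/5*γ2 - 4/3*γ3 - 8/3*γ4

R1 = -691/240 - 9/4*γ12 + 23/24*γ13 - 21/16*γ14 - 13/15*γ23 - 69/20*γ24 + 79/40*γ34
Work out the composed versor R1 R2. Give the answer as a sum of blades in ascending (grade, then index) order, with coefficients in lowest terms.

Distribute over the terms of R2 (each basis-blade product reordered to ascending indices, repeated generators contracted through their squares):
R1 (-γ1) = 691/240*γ1 - 9/4*γ2 + 23/24*γ3 - 21/16*γ4 + 13/15*γ123 + 69/20*γ124 - 79/40*γ134
R1 (-7/5*γ2) = -63/20*γ1 + 4837/1200*γ2 + 91/75*γ3 + 483/100*γ4 + 161/120*γ123 - 147/80*γ124 - 553/200*γ234
R1 (-4/3*γ3) = 23/18*γ1 - 52/45*γ2 + 691/180*γ3 - 79/30*γ4 + 3*γ123 - 7/4*γ134 - 23/5*γ234
R1 (-8/3*γ4) = -7/2*γ1 - 46/5*γ2 + 79/15*γ3 + 691/90*γ4 + 6*γ124 - 23/9*γ134 + 104/45*γ234
Summing the partial products and collecting blades:
Answer: -359/144*γ1 - 30869/3600*γ2 + 20299/1800*γ3 + 30823/3600*γ4 + 125/24*γ123 + 609/80*γ124 - 2261/360*γ134 - 9097/1800*γ234


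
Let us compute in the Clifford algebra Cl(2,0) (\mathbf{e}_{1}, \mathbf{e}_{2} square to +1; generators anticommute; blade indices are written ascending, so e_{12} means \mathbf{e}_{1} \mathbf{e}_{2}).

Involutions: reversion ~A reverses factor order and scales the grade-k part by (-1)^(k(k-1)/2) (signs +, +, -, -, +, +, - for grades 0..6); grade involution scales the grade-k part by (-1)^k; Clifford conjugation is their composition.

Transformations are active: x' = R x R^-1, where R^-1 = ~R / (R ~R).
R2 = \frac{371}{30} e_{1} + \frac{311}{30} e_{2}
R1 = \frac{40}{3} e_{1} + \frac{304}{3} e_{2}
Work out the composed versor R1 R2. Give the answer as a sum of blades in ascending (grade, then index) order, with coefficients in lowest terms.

Distribute over the terms of R1 (each basis-blade product reordered to ascending indices, repeated generators contracted through their squares):
(\frac{40}{3} e_{1}) R2 = \frac{1484}{9} + \frac{1244}{9} e_{12}
(\frac{304}{3} e_{2}) R2 = \frac{47272}{45} - \frac{56392}{45} e_{12}
Summing the partial products and collecting blades:
Answer: \frac{54692}{45} - \frac{16724}{15} e_{12}


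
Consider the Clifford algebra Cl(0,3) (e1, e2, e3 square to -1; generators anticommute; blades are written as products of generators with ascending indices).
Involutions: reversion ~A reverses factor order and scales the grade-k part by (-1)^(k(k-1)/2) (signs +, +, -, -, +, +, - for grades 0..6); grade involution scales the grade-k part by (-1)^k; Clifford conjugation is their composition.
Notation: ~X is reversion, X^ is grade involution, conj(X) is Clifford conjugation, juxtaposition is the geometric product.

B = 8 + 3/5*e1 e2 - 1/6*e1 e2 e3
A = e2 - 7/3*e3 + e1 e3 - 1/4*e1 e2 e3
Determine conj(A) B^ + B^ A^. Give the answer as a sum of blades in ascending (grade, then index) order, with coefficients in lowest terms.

first term: -1/24 - 3/5*e1 - 49/6*e2 + 1129/60*e3 - 7/18*e1 e2 - 49/6*e1 e3 + 3/5*e2 e3 - 3/5*e1 e2 e3
second term: 1/24 + 3/5*e1 - 47/6*e2 + 1111/60*e3 - 7/18*e1 e2 + 47/6*e1 e3 + 3/5*e2 e3 + 17/5*e1 e2 e3
Answer: -16*e2 + 112/3*e3 - 7/9*e1 e2 - 1/3*e1 e3 + 6/5*e2 e3 + 14/5*e1 e2 e3


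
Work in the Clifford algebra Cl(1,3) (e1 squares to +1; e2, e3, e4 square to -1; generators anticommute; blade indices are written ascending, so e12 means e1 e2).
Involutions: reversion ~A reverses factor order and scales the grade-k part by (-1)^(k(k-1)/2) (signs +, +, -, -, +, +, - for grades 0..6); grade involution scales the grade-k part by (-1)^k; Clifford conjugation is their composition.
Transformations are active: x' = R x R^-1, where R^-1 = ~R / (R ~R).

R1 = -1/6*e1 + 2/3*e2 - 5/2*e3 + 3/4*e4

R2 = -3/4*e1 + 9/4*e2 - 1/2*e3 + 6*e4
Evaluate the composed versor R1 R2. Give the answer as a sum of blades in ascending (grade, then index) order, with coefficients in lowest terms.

Distribute over the terms of R1 (each basis-blade product reordered to ascending indices, repeated generators contracted through their squares):
(-1/6*e1) R2 = 1/8 - 3/8*e12 + 1/12*e13 - e14
(2/3*e2) R2 = -3/2 + 1/2*e12 - 1/3*e23 + 4*e24
(-5/2*e3) R2 = -5/4 - 15/8*e13 + 45/8*e23 - 15*e34
(3/4*e4) R2 = -9/2 + 9/16*e14 - 27/16*e24 + 3/8*e34
Summing the partial products and collecting blades:
Answer: -57/8 + 1/8*e12 - 43/24*e13 - 7/16*e14 + 127/24*e23 + 37/16*e24 - 117/8*e34


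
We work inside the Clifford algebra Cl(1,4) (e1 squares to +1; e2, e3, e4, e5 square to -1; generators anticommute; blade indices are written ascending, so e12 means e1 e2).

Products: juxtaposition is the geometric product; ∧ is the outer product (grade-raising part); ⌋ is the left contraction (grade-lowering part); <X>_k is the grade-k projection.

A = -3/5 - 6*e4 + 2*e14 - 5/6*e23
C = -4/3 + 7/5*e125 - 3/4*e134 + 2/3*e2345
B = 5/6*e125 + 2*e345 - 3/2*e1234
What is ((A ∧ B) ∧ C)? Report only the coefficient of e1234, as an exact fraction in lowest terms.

step 1: -1/2*e125 - 6/5*e345 + 9/10*e1234 - 5*e1245
step 2: 2/3*e125 + 8/5*e345 - 6/5*e1234 + 20/3*e1245
Answer: -6/5


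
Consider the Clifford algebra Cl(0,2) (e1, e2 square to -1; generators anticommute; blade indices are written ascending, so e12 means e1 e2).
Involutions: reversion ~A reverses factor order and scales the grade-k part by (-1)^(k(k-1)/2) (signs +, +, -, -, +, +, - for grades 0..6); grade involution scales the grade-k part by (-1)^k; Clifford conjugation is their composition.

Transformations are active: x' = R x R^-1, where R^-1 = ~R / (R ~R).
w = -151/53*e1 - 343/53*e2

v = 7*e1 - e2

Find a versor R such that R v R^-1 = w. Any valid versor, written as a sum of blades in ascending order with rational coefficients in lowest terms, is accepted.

The midline construction: v and w both square to -50, so reflecting in their sum 220/53*e1 - 396/53*e2 exchanges them.
Answer: 220/53*e1 - 396/53*e2


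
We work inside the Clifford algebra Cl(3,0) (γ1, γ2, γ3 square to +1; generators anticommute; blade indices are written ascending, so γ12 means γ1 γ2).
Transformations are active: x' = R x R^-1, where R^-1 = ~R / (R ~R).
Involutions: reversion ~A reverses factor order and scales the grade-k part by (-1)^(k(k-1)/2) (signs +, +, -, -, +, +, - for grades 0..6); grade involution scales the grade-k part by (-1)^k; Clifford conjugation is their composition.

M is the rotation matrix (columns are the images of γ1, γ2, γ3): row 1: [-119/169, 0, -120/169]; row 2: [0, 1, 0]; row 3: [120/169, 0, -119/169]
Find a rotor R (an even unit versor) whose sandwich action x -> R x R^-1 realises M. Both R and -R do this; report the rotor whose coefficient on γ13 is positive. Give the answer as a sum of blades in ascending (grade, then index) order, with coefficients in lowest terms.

Method: write R = a + b12*γ12 + b13*γ13 + b23*γ23 with a^2 + b12^2 + b13^2 + b23^2 = 1 (so R^-1 = ~R). Expanding the columns R e_j ~R gives tr M = 4a^2 - 1 and, from the antisymmetric part, M21 - M12 = -4a*b12, M13 - M31 = 4a*b13, M32 - M23 = -4a*b23.
Here tr M = -69/169, so a^2 = (1 + tr M)/4 = 25/169 and a = ±5/13. Taking a = 5/13: M21 - M12 = 0, M13 - M31 = -240/169, M32 - M23 = 0, giving b12 = 0, b13 = -12/13, b23 = 0, i.e. R = 5/13 - 12/13*γ13.
Its γ13 coefficient is negative, so report the other preimage -R.
Answer: -5/13 + 12/13*γ13. Sheet selection: the two-to-one cover makes ±R indistinguishable at the matrix level (trace -69/169), so uniqueness comes from the required sign on γ13.


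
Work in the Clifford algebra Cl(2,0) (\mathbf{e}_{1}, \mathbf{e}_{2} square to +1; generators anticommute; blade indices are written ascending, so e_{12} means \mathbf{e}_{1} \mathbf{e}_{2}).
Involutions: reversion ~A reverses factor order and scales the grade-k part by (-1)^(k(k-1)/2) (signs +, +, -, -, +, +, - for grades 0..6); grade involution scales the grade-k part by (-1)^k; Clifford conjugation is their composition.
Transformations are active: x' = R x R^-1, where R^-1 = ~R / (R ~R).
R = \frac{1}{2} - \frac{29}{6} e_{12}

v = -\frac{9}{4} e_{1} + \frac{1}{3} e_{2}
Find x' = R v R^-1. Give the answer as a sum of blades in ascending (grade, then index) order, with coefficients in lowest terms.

~R = \frac{1}{2} + \frac{29}{6} e_{12}, and R ~R = \frac{425}{18}, so R^-1 = ~R / (\frac{425}{18}).
R v = -\frac{197}{72} e_{1} - \frac{257}{24} e_{2}
Answer: \frac{907}{425} e_{1} - \frac{4013}{5100} e_{2}


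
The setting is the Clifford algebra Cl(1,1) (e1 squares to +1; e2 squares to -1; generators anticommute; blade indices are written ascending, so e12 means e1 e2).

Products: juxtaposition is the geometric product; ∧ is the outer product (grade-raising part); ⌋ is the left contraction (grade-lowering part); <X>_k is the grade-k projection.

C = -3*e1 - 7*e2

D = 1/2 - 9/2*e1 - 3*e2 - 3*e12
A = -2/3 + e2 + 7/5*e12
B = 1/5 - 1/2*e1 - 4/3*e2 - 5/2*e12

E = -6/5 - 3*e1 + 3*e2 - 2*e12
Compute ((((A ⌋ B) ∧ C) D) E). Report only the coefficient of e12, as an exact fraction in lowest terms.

step 1: -23/10 - 13/6*e1 + 8/9*e2 + 5/3*e12
step 2: 69/10*e1 + 161/10*e2 + 107/6*e12
step 3: -145/4 + 173/20*e1 + 338/5*e2 + 182/3*e12
step 4: -3679/12 - 21883/100*e1 - 2517/100*e2 + 4569/20*e12
Answer: 4569/20


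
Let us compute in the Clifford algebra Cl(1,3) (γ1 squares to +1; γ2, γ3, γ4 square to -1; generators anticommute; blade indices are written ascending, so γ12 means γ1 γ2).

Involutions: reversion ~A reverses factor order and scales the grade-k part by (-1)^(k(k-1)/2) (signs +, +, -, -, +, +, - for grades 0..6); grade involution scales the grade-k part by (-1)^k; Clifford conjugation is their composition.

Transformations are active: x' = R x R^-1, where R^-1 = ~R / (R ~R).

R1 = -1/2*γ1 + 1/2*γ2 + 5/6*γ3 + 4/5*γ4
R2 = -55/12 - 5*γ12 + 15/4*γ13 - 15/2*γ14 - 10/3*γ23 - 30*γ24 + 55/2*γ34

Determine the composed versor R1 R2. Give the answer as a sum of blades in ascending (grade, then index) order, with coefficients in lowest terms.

Distribute over the terms of R1 (each basis-blade product reordered to ascending indices, repeated generators contracted through their squares):
(-1/2*γ1) R2 = 55/24*γ1 + 5/2*γ2 - 15/8*γ3 + 15/4*γ4 + 5/3*γ123 + 15*γ124 - 55/4*γ134
(1/2*γ2) R2 = -5/2*γ1 - 55/24*γ2 + 5/3*γ3 + 15*γ4 - 15/8*γ123 + 15/4*γ124 + 55/4*γ234
(5/6*γ3) R2 = 25/8*γ1 - 25/9*γ2 - 275/72*γ3 - 275/12*γ4 - 25/6*γ123 + 25/4*γ134 + 25*γ234
(4/5*γ4) R2 = -6*γ1 - 24*γ2 + 22*γ3 - 11/3*γ4 - 4*γ124 + 3*γ134 - 8/3*γ234
Summing the partial products and collecting blades:
Answer: -37/12*γ1 - 1913/72*γ2 + 647/36*γ3 - 47/6*γ4 - 35/8*γ123 + 59/4*γ124 - 9/2*γ134 + 433/12*γ234


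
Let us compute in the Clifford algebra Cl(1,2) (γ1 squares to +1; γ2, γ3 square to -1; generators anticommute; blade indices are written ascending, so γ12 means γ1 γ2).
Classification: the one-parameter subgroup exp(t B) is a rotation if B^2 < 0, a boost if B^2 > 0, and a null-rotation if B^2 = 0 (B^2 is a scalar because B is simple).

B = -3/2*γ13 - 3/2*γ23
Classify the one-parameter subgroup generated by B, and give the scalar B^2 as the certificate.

B^2 term by term: the squares give (-3/2)^2*(γ13)^2 + (-3/2)^2*(γ23)^2 = 9/4*(+1) + 9/4*(-1) = 0 (each basis 2-blade squares to minus the product of its generators' squares); cross terms between blades sharing an index anticommute and cancel. So B^2 = 0.
Answer: null-rotation, certificate B^2 = 0. Key observation: B^2 = 0 is a conjugation invariant, so its sign decides the class regardless of the surface form of B.


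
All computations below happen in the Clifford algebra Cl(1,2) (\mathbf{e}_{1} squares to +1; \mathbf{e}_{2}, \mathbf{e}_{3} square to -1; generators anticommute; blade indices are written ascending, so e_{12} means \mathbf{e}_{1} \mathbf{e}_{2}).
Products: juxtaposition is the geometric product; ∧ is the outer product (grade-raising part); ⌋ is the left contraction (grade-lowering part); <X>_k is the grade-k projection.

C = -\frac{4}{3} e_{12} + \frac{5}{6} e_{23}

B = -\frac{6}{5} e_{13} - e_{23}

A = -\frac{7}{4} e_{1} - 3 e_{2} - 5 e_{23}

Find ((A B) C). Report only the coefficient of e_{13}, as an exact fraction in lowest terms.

step 1: -5 - \frac{9}{10} e_{3} - 6 e_{12} - \frac{37}{20} e_{123}
step 2: 8 + \frac{37}{24} e_{1} - \frac{3}{4} e_{2} + \frac{37}{15} e_{3} + \frac{20}{3} e_{12} + 5 e_{13} - \frac{25}{6} e_{23} + \frac{6}{5} e_{123}
Answer: 5


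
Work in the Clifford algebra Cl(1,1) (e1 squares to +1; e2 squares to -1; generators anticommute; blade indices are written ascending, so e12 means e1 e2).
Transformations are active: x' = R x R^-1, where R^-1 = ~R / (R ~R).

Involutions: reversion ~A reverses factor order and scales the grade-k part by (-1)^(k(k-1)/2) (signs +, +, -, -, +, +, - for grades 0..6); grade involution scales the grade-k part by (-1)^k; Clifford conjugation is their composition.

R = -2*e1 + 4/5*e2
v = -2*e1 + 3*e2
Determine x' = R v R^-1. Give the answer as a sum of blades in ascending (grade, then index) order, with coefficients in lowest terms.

~R = -2*e1 + 4/5*e2, and R ~R = 84/25, so R^-1 = ~R / (84/25).
R v = 8/5 - 22/5*e12
Answer: 2/21*e1 - 47/21*e2


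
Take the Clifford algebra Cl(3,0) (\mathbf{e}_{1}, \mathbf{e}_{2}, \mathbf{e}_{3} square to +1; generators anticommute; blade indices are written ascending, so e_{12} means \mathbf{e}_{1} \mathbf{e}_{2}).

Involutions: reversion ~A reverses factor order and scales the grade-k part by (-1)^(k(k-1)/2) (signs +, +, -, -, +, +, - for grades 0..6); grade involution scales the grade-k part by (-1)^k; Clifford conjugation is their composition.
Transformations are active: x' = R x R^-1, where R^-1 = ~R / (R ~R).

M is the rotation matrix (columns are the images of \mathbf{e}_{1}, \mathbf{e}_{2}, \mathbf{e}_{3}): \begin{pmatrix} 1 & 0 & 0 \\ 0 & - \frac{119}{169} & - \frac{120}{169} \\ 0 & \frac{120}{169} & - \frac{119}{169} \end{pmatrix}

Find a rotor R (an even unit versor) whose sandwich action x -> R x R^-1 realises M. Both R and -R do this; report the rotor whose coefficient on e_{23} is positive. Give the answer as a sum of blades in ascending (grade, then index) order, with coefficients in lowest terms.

Method: write R = a + b12*e_{12} + b13*e_{13} + b23*e_{23} with a^2 + b12^2 + b13^2 + b23^2 = 1 (so R^-1 = ~R). Expanding the columns R e_j ~R gives tr M = 4a^2 - 1 and, from the antisymmetric part, M21 - M12 = -4a*b12, M13 - M31 = 4a*b13, M32 - M23 = -4a*b23.
Here tr M = -\frac{69}{169}, so a^2 = (1 + tr M)/4 = \frac{25}{169} and a = ±\frac{5}{13}. Taking a = \frac{5}{13}: M21 - M12 = 0, M13 - M31 = 0, M32 - M23 = \frac{240}{169}, giving b12 = 0, b13 = 0, b23 = -\frac{12}{13}, i.e. R = \frac{5}{13} - \frac{12}{13} e_{23}.
Its e_{23} coefficient is negative, so report the other preimage -R.
Answer: -\frac{5}{13} + \frac{12}{13} e_{23}. Uniqueness: Spin(3) -> SO(3) maps R and -R to the same rotation of trace -\frac{69}{169}; fixing the sign of the e_{23} coefficient removes the ambiguity.


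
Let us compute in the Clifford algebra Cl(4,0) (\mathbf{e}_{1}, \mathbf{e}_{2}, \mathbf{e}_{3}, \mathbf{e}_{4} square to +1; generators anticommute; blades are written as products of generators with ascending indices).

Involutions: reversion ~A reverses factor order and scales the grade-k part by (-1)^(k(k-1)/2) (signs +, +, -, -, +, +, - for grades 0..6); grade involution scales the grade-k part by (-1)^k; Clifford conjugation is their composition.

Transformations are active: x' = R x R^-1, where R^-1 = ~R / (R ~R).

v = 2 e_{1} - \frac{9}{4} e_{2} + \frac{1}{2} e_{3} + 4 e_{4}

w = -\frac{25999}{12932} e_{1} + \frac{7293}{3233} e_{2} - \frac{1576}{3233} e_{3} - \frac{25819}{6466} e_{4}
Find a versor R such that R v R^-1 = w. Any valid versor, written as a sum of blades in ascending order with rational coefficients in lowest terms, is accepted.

Here q(v) = q(w) = \frac{405}{16}; the classical choice R = v + w = -\frac{135}{12932} e_{1} + \frac{75}{12932} e_{2} + \frac{81}{6466} e_{3} + \frac{45}{6466} e_{4} then realises v -> w under the sandwich.
Answer: -\frac{135}{12932} e_{1} + \frac{75}{12932} e_{2} + \frac{81}{6466} e_{3} + \frac{45}{6466} e_{4}


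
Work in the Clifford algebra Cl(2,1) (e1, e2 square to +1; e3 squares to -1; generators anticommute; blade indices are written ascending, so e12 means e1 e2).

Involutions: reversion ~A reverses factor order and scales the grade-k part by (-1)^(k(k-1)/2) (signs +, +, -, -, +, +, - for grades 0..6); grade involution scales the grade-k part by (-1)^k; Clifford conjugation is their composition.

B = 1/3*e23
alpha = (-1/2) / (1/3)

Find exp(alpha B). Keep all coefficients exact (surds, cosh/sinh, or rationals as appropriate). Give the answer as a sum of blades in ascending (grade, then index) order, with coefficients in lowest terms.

B^2 = (1/3)^2*(e23)^2 = 1/9*(+1) = 1/9 (a basis 2-blade squares to minus the product of its generators' squares).
B^2 = 1/9 — since the square is positive, the closed form is hyperbolic: l = 1/3, alpha*l = -1/2, so exp(alpha B) = cosh(-1/2) + (sinh(-1/2)/(1/3))*B = cosh(1/2) + (-3*sinh(1/2))*B.
Answer: cosh(1/2) - sinh(1/2)*e23


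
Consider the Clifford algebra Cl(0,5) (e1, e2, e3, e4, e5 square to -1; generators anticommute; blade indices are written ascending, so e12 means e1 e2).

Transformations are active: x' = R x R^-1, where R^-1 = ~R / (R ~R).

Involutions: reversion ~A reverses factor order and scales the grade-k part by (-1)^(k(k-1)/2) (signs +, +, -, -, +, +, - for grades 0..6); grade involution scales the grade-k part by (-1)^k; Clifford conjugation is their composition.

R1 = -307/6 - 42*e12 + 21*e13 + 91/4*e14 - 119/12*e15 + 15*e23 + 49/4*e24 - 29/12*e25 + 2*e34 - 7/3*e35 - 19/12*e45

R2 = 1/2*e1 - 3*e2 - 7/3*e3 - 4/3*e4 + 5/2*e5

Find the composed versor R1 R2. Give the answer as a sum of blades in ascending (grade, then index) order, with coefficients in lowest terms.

Distribute over the terms of R2 (each basis-blade product reordered to ascending indices, repeated generators contracted through their squares):
R1 (1/2*e1) = -307/12*e1 - 21*e2 + 21/2*e3 + 91/8*e4 - 119/24*e5 + 15/2*e123 + 49/8*e124 - 29/24*e125 + e134 - 7/6*e135 - 19/24*e145
R1 (-3*e2) = -126*e1 + 307/2*e2 - 45*e3 - 147/4*e4 + 29/4*e5 + 63*e123 + 273/4*e124 - 119/4*e125 - 6*e234 + 7*e235 + 19/4*e245
R1 (-7/3*e3) = 49*e1 + 35*e2 + 2149/18*e3 - 14/3*e4 + 49/9*e5 + 98*e123 + 637/12*e134 - 833/36*e135 + 343/12*e234 - 203/36*e235 + 133/36*e345
R1 (-4/3*e4) = 91/3*e1 + 49/3*e2 + 8/3*e3 + 614/9*e4 + 19/9*e5 + 56*e124 - 28*e134 - 119/9*e145 - 20*e234 - 29/9*e245 - 28/9*e345
R1 (5/2*e5) = 595/24*e1 + 145/24*e2 + 35/6*e3 + 95/24*e4 - 1535/12*e5 - 105*e125 + 105/2*e135 + 455/8*e145 + 75/2*e235 + 245/8*e245 + 5*e345
Summing the partial products and collecting blades:
Answer: -1139/24*e1 + 1519/8*e2 + 1681/18*e3 + 1517/36*e4 - 8501/72*e5 + 337/2*e123 + 1043/8*e124 - 3263/24*e125 + 313/12*e134 + 1015/36*e135 + 1543/36*e145 + 31/12*e234 + 1399/36*e235 + 2315/72*e245 + 67/12*e345


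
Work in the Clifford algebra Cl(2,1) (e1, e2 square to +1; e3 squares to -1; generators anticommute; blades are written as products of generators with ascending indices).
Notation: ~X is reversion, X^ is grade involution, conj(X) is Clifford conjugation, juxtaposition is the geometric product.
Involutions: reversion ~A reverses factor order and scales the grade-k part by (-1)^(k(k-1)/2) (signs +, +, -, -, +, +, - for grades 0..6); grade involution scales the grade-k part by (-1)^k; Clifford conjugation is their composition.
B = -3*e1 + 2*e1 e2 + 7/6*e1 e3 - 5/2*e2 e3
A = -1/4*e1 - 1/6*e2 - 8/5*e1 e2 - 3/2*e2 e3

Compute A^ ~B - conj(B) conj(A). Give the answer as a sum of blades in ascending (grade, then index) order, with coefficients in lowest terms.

first term: -77/10 + 1/3*e1 - 53/10*e2 + 1/8*e3 - 5/4*e1 e2 - 7*e1 e3 - 28/15*e2 e3 + 383/72*e1 e2 e3
second term: 77/10 - 1/3*e1 + 53/10*e2 - 1/8*e3 - 5/4*e1 e2 - 7*e1 e3 - 28/15*e2 e3 + 383/72*e1 e2 e3
Answer: -77/5 + 2/3*e1 - 53/5*e2 + 1/4*e3


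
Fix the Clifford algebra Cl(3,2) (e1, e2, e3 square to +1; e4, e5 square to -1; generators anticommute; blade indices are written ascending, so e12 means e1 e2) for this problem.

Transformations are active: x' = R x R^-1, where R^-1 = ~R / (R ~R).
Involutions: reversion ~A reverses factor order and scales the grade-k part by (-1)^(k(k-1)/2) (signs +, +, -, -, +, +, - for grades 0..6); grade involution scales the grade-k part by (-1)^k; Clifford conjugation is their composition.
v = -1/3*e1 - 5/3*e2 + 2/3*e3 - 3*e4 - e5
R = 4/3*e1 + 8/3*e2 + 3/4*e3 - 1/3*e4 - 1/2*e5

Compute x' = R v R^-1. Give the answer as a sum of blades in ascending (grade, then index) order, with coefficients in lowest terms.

~R = 4/3*e1 + 8/3*e2 + 3/4*e3 - 1/3*e4 - 1/2*e5, and R ~R = 1309/144, so R^-1 = ~R / (1309/144).
R v = -53/9 - 4/3*e12 + 41/36*e13 - 37/9*e14 - 3/2*e15 + 109/36*e23 - 77/9*e24 - 7/2*e25 - 73/36*e34 - 5/12*e35 - 7/6*e45
Answer: -1825/1309*e1 - 2341/1309*e2 - 6434/3927*e3 + 13477/3927*e4 + 2157/1309*e5


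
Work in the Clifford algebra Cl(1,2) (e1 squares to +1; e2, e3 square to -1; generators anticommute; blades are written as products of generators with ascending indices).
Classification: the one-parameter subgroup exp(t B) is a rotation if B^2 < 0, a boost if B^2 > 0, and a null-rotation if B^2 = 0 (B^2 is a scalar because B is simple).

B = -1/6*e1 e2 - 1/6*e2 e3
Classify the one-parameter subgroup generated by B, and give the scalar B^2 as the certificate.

B^2 term by term: the squares give (-1/6)^2*(e1 e2)^2 + (-1/6)^2*(e2 e3)^2 = 1/36*(+1) + 1/36*(-1) = 0 (each basis 2-blade squares to minus the product of its generators' squares); cross terms between blades sharing an index anticommute and cancel. So B^2 = 0.
Answer: null-rotation, certificate B^2 = 0. Check the certificate: B^2 = 0, and that sign is decisive whatever form B takes.


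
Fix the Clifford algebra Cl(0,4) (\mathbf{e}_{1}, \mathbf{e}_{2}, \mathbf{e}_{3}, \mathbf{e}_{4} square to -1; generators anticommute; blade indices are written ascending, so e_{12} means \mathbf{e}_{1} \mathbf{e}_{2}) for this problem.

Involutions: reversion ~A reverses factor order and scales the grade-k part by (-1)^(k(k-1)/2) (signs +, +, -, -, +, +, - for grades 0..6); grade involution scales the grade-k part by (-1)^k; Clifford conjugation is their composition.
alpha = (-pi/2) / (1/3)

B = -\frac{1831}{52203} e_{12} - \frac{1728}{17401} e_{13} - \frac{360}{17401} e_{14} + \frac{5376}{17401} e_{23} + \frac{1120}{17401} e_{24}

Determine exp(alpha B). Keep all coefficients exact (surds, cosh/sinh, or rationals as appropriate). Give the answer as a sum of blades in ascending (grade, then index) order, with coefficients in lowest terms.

B^2 term by term: the squares give (-\frac{1831}{52203})^2*(e_{12})^2 + (-\frac{1728}{17401})^2*(e_{13})^2 + (-\frac{360}{17401})^2*(e_{14})^2 + (\frac{5376}{17401})^2*(e_{23})^2 + (\frac{1120}{17401})^2*(e_{24})^2 = \frac{3352561}{2725153209}*(-1) + \frac{2985984}{302794801}*(-1) + \frac{129600}{302794801}*(-1) + \frac{28901376}{302794801}*(-1) + \frac{1254400}{302794801}*(-1) = -\frac{1}{9} (each basis 2-blade squares to minus the product of its generators' squares); cross terms between blades sharing an index anticommute and cancel; the commuting (index-disjoint) pairs give grade-4 terms 2*c*c'*(blade product), which cancel blade by blade — e_{1234}: \frac{3870720}{302794801} - \frac{3870720}{302794801} = 0 — confirming B is simple. So B^2 = -\frac{1}{9}.
B^2 = -\frac{1}{9} — the negative square puts this in the circular regime; l = \frac{1}{3}, alpha*l = - \frac{\pi}{2}, so exp(alpha B) = cos(- \frac{\pi}{2}) + (sin(- \frac{\pi}{2})/(\frac{1}{3}))*B = 0 + (-3)*B.
Answer: \frac{1831}{17401} e_{12} + \frac{5184}{17401} e_{13} + \frac{1080}{17401} e_{14} - \frac{16128}{17401} e_{23} - \frac{3360}{17401} e_{24}


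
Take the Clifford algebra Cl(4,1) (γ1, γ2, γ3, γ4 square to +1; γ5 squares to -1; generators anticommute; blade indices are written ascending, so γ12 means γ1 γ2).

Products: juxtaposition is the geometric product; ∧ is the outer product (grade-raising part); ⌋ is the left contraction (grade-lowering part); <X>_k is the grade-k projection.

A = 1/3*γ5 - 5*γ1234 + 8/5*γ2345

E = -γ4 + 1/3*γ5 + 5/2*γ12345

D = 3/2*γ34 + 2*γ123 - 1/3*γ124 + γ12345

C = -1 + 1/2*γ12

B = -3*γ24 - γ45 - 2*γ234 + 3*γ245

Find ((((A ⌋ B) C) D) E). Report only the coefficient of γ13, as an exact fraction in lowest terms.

step 1: -1/3*γ4 - γ24
step 2: 1/3*γ4 + 1/2*γ14 + γ24 - 1/6*γ124
step 3: -1/18 + 1/3*γ1 - 1/6*γ2 - 1/2*γ3 - 1/9*γ12 - 3/4*γ13 - 3/2*γ23 - 1/3*γ34 - 1/6*γ35 + 1/4*γ123 + 2*γ134 + γ135 - γ234 - 1/2*γ235 - 2/3*γ1234 - 1/3*γ1235
step 4: 7/18*γ3 - 7/9*γ4 - 91/54*γ5 - 7/3*γ13 - 19/12*γ14 - 43/18*γ15 + 7/6*γ23 - 7/3*γ24 - 91/18*γ25 + 1/2*γ34 - 1/6*γ35 - 5/8*γ45 + 7/9*γ123 + 19/36*γ124 + 43/54*γ125 + 3/4*γ134 - 1/4*γ135 + 15/4*γ145 + 3/2*γ234 - 1/2*γ235 - 15/8*γ245 - 1/4*γ1234 + 1/12*γ1235 - 5/4*γ1245 + 25/12*γ1345 - 25/36*γ12345
Answer: -7/3


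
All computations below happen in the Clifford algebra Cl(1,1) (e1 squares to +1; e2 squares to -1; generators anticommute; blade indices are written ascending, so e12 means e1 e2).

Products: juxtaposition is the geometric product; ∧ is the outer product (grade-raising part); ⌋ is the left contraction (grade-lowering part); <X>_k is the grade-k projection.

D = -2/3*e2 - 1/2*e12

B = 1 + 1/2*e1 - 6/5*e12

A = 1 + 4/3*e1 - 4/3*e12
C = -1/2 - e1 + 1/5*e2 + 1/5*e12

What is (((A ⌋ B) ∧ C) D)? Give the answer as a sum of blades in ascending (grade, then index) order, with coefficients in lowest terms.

step 1: 49/15 + 1/2*e1 - 8/5*e2 - 6/5*e12
step 2: -49/30 - 211/60*e1 + 109/75*e2 - 37/150*e12
step 3: 983/900 - 401/450*e1 + 205/72*e2 + 569/180*e12
Answer: 983/900 - 401/450*e1 + 205/72*e2 + 569/180*e12


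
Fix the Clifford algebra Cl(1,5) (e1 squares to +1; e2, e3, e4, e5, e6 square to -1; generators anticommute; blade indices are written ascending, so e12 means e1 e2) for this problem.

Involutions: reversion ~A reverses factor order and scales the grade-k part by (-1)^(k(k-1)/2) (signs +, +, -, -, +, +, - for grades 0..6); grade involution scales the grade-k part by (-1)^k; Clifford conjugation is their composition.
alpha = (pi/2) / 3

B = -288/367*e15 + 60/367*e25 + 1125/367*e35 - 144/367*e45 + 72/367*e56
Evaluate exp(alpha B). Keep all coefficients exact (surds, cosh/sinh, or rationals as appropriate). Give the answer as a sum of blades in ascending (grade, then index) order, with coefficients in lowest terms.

B^2 term by term: the squares give (-288/367)^2*(e15)^2 + (60/367)^2*(e25)^2 + (1125/367)^2*(e35)^2 + (-144/367)^2*(e45)^2 + (72/367)^2*(e56)^2 = 82944/134689*(+1) + 3600/134689*(-1) + 1265625/134689*(-1) + 20736/134689*(-1) + 5184/134689*(-1) = -9 (each basis 2-blade squares to minus the product of its generators' squares); cross terms between blades sharing an index anticommute and cancel. So B^2 = -9.
B^2 = -9 — a negative square means the series sums to a rotation: l = 3, alpha*l = pi/2, so exp(alpha B) = cos(pi/2) + (sin(pi/2)/3)*B = 0 + (1/3)*B.
Answer: -96/367*e15 + 20/367*e25 + 375/367*e35 - 48/367*e45 + 24/367*e56


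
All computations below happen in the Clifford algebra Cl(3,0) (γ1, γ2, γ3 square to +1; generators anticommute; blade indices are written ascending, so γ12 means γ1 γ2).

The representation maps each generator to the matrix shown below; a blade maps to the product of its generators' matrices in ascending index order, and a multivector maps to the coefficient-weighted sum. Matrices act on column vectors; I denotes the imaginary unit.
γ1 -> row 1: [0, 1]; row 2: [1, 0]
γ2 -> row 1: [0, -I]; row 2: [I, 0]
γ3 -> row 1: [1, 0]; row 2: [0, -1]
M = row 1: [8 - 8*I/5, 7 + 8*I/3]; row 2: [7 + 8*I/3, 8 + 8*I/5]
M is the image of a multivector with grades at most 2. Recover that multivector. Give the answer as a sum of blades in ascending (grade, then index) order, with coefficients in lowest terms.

Method: 1, rho(γ1), rho(γ2), rho(γ3) form a trace-orthogonal basis of the 2x2 complex matrices (tr(X Y) = 2 if X = Y, else 0), so M = m0*1 + m1*rho(γ1) + m2*rho(γ2) + m3*rho(γ3) with m0 = tr(M)/2 = 8, m1 = tr(M rho(γ1))/2 = 7 + 8*I/3, m2 = tr(M rho(γ2))/2 = 0, m3 = tr(M rho(γ3))/2 = -8*I/5.
Multiplying table entries, the bivector images are rho(γ12) = I*rho(γ3), rho(γ13) = -I*rho(γ2), rho(γ23) = I*rho(γ1); with real blade coefficients the real parts of m0..m3 are the coefficients of 1, γ1, γ2, γ3 and the imaginary parts give the bivectors (γ23: Im m1, γ13: -Im m2, γ12: Im m3).
Answer: 8 + 7*γ1 - 8/5*γ12 + 8/3*γ23


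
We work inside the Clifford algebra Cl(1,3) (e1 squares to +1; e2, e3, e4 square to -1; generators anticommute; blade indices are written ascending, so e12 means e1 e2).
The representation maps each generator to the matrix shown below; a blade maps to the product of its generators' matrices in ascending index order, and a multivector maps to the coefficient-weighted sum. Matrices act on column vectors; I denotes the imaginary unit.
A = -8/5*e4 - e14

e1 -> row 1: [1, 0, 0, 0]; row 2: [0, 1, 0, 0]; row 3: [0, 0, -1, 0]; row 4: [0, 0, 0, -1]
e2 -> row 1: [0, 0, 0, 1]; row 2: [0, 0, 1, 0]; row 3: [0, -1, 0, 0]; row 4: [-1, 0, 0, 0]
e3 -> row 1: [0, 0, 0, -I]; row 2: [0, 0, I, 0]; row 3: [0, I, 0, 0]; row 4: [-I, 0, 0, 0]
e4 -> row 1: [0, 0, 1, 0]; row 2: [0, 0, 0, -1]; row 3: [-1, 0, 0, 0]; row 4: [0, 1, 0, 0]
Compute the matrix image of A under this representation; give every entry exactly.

Bivector images (products of the table entries): rho(e14) = rho(e1)rho(e4) = row 1: [0, 0, 1, 0]; row 2: [0, 0, 0, -1]; row 3: [1, 0, 0, 0]; row 4: [0, -1, 0, 0].
M = (-8/5)*rho(e4) + (-1)*rho(e14), summed entrywise:
Answer: row 1: [0, 0, -13/5, 0]; row 2: [0, 0, 0, 13/5]; row 3: [3/5, 0, 0, 0]; row 4: [0, -3/5, 0, 0]


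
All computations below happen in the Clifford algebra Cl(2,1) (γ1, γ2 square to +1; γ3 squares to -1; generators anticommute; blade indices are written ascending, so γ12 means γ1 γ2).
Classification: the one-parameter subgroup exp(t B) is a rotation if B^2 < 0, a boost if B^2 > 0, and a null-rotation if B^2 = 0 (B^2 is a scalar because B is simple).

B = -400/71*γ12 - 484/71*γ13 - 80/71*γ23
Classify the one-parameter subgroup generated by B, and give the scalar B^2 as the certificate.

B^2 term by term: the squares give (-400/71)^2*(γ12)^2 + (-484/71)^2*(γ13)^2 + (-80/71)^2*(γ23)^2 = 160000/5041*(-1) + 234256/5041*(+1) + 6400/5041*(+1) = 16 (each basis 2-blade squares to minus the product of its generators' squares); cross terms between blades sharing an index anticommute and cancel. So B^2 = 16.
Answer: boost, certificate B^2 = 16. B^2 = 16 is basis-independent, so its sign is the whole story.


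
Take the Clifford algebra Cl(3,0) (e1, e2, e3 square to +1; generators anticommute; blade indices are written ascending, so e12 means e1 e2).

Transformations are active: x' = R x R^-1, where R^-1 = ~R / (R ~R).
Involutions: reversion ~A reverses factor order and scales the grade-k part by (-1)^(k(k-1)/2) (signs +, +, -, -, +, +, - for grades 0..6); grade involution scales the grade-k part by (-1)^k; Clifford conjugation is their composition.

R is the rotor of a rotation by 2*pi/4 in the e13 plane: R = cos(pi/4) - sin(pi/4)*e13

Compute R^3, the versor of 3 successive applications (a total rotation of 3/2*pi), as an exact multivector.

The rotor phase is half the rotation angle and phases add under composition, so 3 steps in the e13 plane accumulate phase 3*(pi/4) = 3*pi/4: R^3 = cos(3*pi/4) - sin(3*pi/4)*e13.
cos(3*pi/4) = -sqrt(2)/2 and sin(3*pi/4) = sqrt(2)/2, so R^3 = -sqrt(2)/2 - sqrt(2)/2*e13. The net rotation is 3/2*pi; the rotor keeps the half-angle phase exactly.
Answer: -sqrt(2)/2 - sqrt(2)/2*e13


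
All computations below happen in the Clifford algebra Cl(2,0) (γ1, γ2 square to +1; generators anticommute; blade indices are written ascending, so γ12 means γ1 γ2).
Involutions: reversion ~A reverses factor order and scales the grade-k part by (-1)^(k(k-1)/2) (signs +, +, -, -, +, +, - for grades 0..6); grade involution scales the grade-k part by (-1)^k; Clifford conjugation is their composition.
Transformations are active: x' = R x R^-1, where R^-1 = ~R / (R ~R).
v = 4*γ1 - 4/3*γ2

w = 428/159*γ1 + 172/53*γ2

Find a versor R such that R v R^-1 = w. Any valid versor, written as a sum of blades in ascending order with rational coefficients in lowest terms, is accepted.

R = v + w = 1064/159*γ1 + 304/159*γ2 works: the equal norms (160/9) guarantee its sandwich swaps v into w.
Answer: 1064/159*γ1 + 304/159*γ2
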